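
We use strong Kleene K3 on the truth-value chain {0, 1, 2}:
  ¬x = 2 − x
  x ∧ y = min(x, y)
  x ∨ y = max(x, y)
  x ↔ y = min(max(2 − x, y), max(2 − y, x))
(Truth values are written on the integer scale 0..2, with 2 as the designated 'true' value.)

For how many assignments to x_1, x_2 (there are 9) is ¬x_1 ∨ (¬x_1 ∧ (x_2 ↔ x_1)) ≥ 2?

3

x_1 = 0, x_2 = 0 ↦ 2  ≥
x_1 = 0, x_2 = 1 ↦ 2  ≥
x_1 = 0, x_2 = 2 ↦ 2  ≥
x_1 = 1, x_2 = 0 ↦ 1  <
x_1 = 1, x_2 = 1 ↦ 1  <
x_1 = 1, x_2 = 2 ↦ 1  <
x_1 = 2, x_2 = 0 ↦ 0  <
x_1 = 2, x_2 = 1 ↦ 0  <
x_1 = 2, x_2 = 2 ↦ 0  <
So 3 of the 9 assignments meet the threshold.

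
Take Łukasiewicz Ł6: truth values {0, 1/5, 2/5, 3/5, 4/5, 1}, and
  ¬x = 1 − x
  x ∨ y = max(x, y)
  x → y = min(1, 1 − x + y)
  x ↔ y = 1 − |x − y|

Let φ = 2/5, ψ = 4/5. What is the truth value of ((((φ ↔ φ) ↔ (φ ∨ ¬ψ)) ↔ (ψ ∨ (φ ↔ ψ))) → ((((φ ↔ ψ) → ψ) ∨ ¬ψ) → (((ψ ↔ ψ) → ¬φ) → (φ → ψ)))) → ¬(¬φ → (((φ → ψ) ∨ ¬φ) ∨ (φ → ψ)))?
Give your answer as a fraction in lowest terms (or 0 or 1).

0

φ ↔ φ = 2/5 ↔ 2/5 = 1
¬ψ = ¬4/5 = 1/5
φ ∨ ¬ψ = 2/5 ∨ 1/5 = 2/5
(φ ↔ φ) ↔ (φ ∨ ¬ψ) = 1 ↔ 2/5 = 2/5
φ ↔ ψ = 2/5 ↔ 4/5 = 3/5
ψ ∨ (φ ↔ ψ) = 4/5 ∨ 3/5 = 4/5
((φ ↔ φ) ↔ (φ ∨ ¬ψ)) ↔ (ψ ∨ (φ ↔ ψ)) = 2/5 ↔ 4/5 = 3/5
φ ↔ ψ = 2/5 ↔ 4/5 = 3/5
(φ ↔ ψ) → ψ = 3/5 → 4/5 = 1
¬ψ = ¬4/5 = 1/5
((φ ↔ ψ) → ψ) ∨ ¬ψ = 1 ∨ 1/5 = 1
ψ ↔ ψ = 4/5 ↔ 4/5 = 1
¬φ = ¬2/5 = 3/5
(ψ ↔ ψ) → ¬φ = 1 → 3/5 = 3/5
φ → ψ = 2/5 → 4/5 = 1
((ψ ↔ ψ) → ¬φ) → (φ → ψ) = 3/5 → 1 = 1
(((φ ↔ ψ) → ψ) ∨ ¬ψ) → (((ψ ↔ ψ) → ¬φ) → (φ → ψ)) = 1 → 1 = 1
(((φ ↔ φ) ↔ (φ ∨ ¬ψ)) ↔ (ψ ∨ (φ ↔ ψ))) → ((((φ ↔ ψ) → ψ) ∨ ¬ψ) → (((ψ ↔ ψ) → ¬φ) → (φ → ψ))) = 3/5 → 1 = 1
¬φ = ¬2/5 = 3/5
φ → ψ = 2/5 → 4/5 = 1
¬φ = ¬2/5 = 3/5
(φ → ψ) ∨ ¬φ = 1 ∨ 3/5 = 1
φ → ψ = 2/5 → 4/5 = 1
((φ → ψ) ∨ ¬φ) ∨ (φ → ψ) = 1 ∨ 1 = 1
¬φ → (((φ → ψ) ∨ ¬φ) ∨ (φ → ψ)) = 3/5 → 1 = 1
¬(¬φ → (((φ → ψ) ∨ ¬φ) ∨ (φ → ψ))) = ¬1 = 0
((((φ ↔ φ) ↔ (φ ∨ ¬ψ)) ↔ (ψ ∨ (φ ↔ ψ))) → ((((φ ↔ ψ) → ψ) ∨ ¬ψ) → (((ψ ↔ ψ) → ¬φ) → (φ → ψ)))) → ¬(¬φ → (((φ → ψ) ∨ ¬φ) ∨ (φ → ψ))) = 1 → 0 = 0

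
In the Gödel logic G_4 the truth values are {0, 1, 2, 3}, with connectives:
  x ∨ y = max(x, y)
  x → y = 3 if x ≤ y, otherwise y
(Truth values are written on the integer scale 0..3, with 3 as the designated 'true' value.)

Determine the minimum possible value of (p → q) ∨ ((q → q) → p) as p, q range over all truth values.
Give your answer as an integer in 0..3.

Take p = 1, q = 0:
p → q = 1 → 0 = 0
q → q = 0 → 0 = 3
(q → q) → p = 3 → 1 = 1
(p → q) ∨ ((q → q) → p) = 0 ∨ 1 = 1
No assignment yields a value below 1, so this is the minimum.

1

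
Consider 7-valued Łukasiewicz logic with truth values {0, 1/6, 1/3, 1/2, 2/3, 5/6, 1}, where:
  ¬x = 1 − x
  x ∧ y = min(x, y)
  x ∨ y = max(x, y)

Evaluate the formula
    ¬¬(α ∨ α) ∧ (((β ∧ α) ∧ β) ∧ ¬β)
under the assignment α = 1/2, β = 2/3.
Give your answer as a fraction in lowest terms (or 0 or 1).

1/3

α ∨ α = 1/2 ∨ 1/2 = 1/2
¬(α ∨ α) = ¬1/2 = 1/2
¬¬(α ∨ α) = ¬1/2 = 1/2
β ∧ α = 2/3 ∧ 1/2 = 1/2
(β ∧ α) ∧ β = 1/2 ∧ 2/3 = 1/2
¬β = ¬2/3 = 1/3
((β ∧ α) ∧ β) ∧ ¬β = 1/2 ∧ 1/3 = 1/3
¬¬(α ∨ α) ∧ (((β ∧ α) ∧ β) ∧ ¬β) = 1/2 ∧ 1/3 = 1/3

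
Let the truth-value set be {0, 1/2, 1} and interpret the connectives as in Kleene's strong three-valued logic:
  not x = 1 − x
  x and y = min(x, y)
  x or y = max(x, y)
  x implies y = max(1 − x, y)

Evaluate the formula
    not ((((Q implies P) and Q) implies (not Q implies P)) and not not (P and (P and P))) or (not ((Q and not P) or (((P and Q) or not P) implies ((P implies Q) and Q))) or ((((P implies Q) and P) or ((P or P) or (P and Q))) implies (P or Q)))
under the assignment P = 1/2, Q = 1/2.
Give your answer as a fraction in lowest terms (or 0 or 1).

1/2

Q implies P = 1/2 implies 1/2 = 1/2
(Q implies P) and Q = 1/2 and 1/2 = 1/2
not Q = not 1/2 = 1/2
not Q implies P = 1/2 implies 1/2 = 1/2
((Q implies P) and Q) implies (not Q implies P) = 1/2 implies 1/2 = 1/2
P and P = 1/2 and 1/2 = 1/2
P and (P and P) = 1/2 and 1/2 = 1/2
not (P and (P and P)) = not 1/2 = 1/2
not not (P and (P and P)) = not 1/2 = 1/2
(((Q implies P) and Q) implies (not Q implies P)) and not not (P and (P and P)) = 1/2 and 1/2 = 1/2
not ((((Q implies P) and Q) implies (not Q implies P)) and not not (P and (P and P))) = not 1/2 = 1/2
not P = not 1/2 = 1/2
Q and not P = 1/2 and 1/2 = 1/2
P and Q = 1/2 and 1/2 = 1/2
not P = not 1/2 = 1/2
(P and Q) or not P = 1/2 or 1/2 = 1/2
P implies Q = 1/2 implies 1/2 = 1/2
(P implies Q) and Q = 1/2 and 1/2 = 1/2
((P and Q) or not P) implies ((P implies Q) and Q) = 1/2 implies 1/2 = 1/2
(Q and not P) or (((P and Q) or not P) implies ((P implies Q) and Q)) = 1/2 or 1/2 = 1/2
not ((Q and not P) or (((P and Q) or not P) implies ((P implies Q) and Q))) = not 1/2 = 1/2
P implies Q = 1/2 implies 1/2 = 1/2
(P implies Q) and P = 1/2 and 1/2 = 1/2
P or P = 1/2 or 1/2 = 1/2
P and Q = 1/2 and 1/2 = 1/2
(P or P) or (P and Q) = 1/2 or 1/2 = 1/2
((P implies Q) and P) or ((P or P) or (P and Q)) = 1/2 or 1/2 = 1/2
P or Q = 1/2 or 1/2 = 1/2
(((P implies Q) and P) or ((P or P) or (P and Q))) implies (P or Q) = 1/2 implies 1/2 = 1/2
not ((Q and not P) or (((P and Q) or not P) implies ((P implies Q) and Q))) or ((((P implies Q) and P) or ((P or P) or (P and Q))) implies (P or Q)) = 1/2 or 1/2 = 1/2
not ((((Q implies P) and Q) implies (not Q implies P)) and not not (P and (P and P))) or (not ((Q and not P) or (((P and Q) or not P) implies ((P implies Q) and Q))) or ((((P implies Q) and P) or ((P or P) or (P and Q))) implies (P or Q))) = 1/2 or 1/2 = 1/2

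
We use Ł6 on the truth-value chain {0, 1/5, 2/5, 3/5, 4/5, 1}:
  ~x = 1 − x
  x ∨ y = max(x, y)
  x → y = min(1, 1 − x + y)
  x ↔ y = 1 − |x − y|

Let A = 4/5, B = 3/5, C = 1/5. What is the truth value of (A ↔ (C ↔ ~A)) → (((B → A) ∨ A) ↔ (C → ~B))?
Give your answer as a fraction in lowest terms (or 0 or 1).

~A = ~4/5 = 1/5
C ↔ ~A = 1/5 ↔ 1/5 = 1
A ↔ (C ↔ ~A) = 4/5 ↔ 1 = 4/5
B → A = 3/5 → 4/5 = 1
(B → A) ∨ A = 1 ∨ 4/5 = 1
~B = ~3/5 = 2/5
C → ~B = 1/5 → 2/5 = 1
((B → A) ∨ A) ↔ (C → ~B) = 1 ↔ 1 = 1
(A ↔ (C ↔ ~A)) → (((B → A) ∨ A) ↔ (C → ~B)) = 4/5 → 1 = 1

1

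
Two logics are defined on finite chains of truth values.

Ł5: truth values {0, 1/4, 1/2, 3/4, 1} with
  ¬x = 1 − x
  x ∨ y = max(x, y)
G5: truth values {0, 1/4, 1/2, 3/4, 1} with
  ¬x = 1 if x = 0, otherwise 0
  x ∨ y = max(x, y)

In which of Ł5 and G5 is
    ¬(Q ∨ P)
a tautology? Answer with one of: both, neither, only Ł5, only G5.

In Ł5: at P = 0, Q = 1/4 the value is 3/4 — not a tautology.
In G5: at P = 0, Q = 1/4 the value is 0 — not a tautology.

neither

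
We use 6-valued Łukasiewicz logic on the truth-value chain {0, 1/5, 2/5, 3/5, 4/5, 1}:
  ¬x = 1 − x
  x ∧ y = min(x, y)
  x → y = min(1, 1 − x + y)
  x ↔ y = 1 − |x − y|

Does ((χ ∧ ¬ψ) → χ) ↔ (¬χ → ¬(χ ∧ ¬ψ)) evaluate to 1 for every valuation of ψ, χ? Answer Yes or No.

Yes

At ψ = 2/5, χ = 1/5, for instance:
¬ψ = ¬2/5 = 3/5
χ ∧ ¬ψ = 1/5 ∧ 3/5 = 1/5
(χ ∧ ¬ψ) → χ = 1/5 → 1/5 = 1
¬χ = ¬1/5 = 4/5
¬(χ ∧ ¬ψ) = ¬1/5 = 4/5
¬χ → ¬(χ ∧ ¬ψ) = 4/5 → 4/5 = 1
((χ ∧ ¬ψ) → χ) ↔ (¬χ → ¬(χ ∧ ¬ψ)) = 1 ↔ 1 = 1
and checking the remaining 35 assignments likewise gives ≥ 1 in every case.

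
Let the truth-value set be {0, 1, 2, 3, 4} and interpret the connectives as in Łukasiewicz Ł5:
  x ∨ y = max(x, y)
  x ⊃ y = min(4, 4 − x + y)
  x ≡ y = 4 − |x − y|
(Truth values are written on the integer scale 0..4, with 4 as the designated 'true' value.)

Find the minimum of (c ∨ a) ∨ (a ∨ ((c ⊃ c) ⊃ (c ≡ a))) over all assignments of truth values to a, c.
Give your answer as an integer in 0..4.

Take a = 0, c = 2:
c ∨ a = 2 ∨ 0 = 2
c ⊃ c = 2 ⊃ 2 = 4
c ≡ a = 2 ≡ 0 = 2
(c ⊃ c) ⊃ (c ≡ a) = 4 ⊃ 2 = 2
a ∨ ((c ⊃ c) ⊃ (c ≡ a)) = 0 ∨ 2 = 2
(c ∨ a) ∨ (a ∨ ((c ⊃ c) ⊃ (c ≡ a))) = 2 ∨ 2 = 2
No assignment yields a value below 2, so this is the minimum.

2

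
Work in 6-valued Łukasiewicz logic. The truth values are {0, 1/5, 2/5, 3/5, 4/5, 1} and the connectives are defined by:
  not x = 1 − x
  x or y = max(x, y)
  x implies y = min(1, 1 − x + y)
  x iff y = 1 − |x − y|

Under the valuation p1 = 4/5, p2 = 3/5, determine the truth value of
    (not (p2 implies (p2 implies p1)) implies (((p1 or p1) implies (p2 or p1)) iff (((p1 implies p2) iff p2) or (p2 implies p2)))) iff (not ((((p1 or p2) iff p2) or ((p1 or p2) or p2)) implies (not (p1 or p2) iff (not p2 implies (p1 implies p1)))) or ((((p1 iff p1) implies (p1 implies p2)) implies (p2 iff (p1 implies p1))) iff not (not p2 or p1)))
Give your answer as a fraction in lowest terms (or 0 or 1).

3/5

p2 implies p1 = 3/5 implies 4/5 = 1
p2 implies (p2 implies p1) = 3/5 implies 1 = 1
not (p2 implies (p2 implies p1)) = not 1 = 0
p1 or p1 = 4/5 or 4/5 = 4/5
p2 or p1 = 3/5 or 4/5 = 4/5
(p1 or p1) implies (p2 or p1) = 4/5 implies 4/5 = 1
p1 implies p2 = 4/5 implies 3/5 = 4/5
(p1 implies p2) iff p2 = 4/5 iff 3/5 = 4/5
p2 implies p2 = 3/5 implies 3/5 = 1
((p1 implies p2) iff p2) or (p2 implies p2) = 4/5 or 1 = 1
((p1 or p1) implies (p2 or p1)) iff (((p1 implies p2) iff p2) or (p2 implies p2)) = 1 iff 1 = 1
not (p2 implies (p2 implies p1)) implies (((p1 or p1) implies (p2 or p1)) iff (((p1 implies p2) iff p2) or (p2 implies p2))) = 0 implies 1 = 1
p1 or p2 = 4/5 or 3/5 = 4/5
(p1 or p2) iff p2 = 4/5 iff 3/5 = 4/5
p1 or p2 = 4/5 or 3/5 = 4/5
(p1 or p2) or p2 = 4/5 or 3/5 = 4/5
((p1 or p2) iff p2) or ((p1 or p2) or p2) = 4/5 or 4/5 = 4/5
p1 or p2 = 4/5 or 3/5 = 4/5
not (p1 or p2) = not 4/5 = 1/5
not p2 = not 3/5 = 2/5
p1 implies p1 = 4/5 implies 4/5 = 1
not p2 implies (p1 implies p1) = 2/5 implies 1 = 1
not (p1 or p2) iff (not p2 implies (p1 implies p1)) = 1/5 iff 1 = 1/5
(((p1 or p2) iff p2) or ((p1 or p2) or p2)) implies (not (p1 or p2) iff (not p2 implies (p1 implies p1))) = 4/5 implies 1/5 = 2/5
not ((((p1 or p2) iff p2) or ((p1 or p2) or p2)) implies (not (p1 or p2) iff (not p2 implies (p1 implies p1)))) = not 2/5 = 3/5
p1 iff p1 = 4/5 iff 4/5 = 1
p1 implies p2 = 4/5 implies 3/5 = 4/5
(p1 iff p1) implies (p1 implies p2) = 1 implies 4/5 = 4/5
p1 implies p1 = 4/5 implies 4/5 = 1
p2 iff (p1 implies p1) = 3/5 iff 1 = 3/5
((p1 iff p1) implies (p1 implies p2)) implies (p2 iff (p1 implies p1)) = 4/5 implies 3/5 = 4/5
not p2 = not 3/5 = 2/5
not p2 or p1 = 2/5 or 4/5 = 4/5
not (not p2 or p1) = not 4/5 = 1/5
(((p1 iff p1) implies (p1 implies p2)) implies (p2 iff (p1 implies p1))) iff not (not p2 or p1) = 4/5 iff 1/5 = 2/5
not ((((p1 or p2) iff p2) or ((p1 or p2) or p2)) implies (not (p1 or p2) iff (not p2 implies (p1 implies p1)))) or ((((p1 iff p1) implies (p1 implies p2)) implies (p2 iff (p1 implies p1))) iff not (not p2 or p1)) = 3/5 or 2/5 = 3/5
(not (p2 implies (p2 implies p1)) implies (((p1 or p1) implies (p2 or p1)) iff (((p1 implies p2) iff p2) or (p2 implies p2)))) iff (not ((((p1 or p2) iff p2) or ((p1 or p2) or p2)) implies (not (p1 or p2) iff (not p2 implies (p1 implies p1)))) or ((((p1 iff p1) implies (p1 implies p2)) implies (p2 iff (p1 implies p1))) iff not (not p2 or p1))) = 1 iff 3/5 = 3/5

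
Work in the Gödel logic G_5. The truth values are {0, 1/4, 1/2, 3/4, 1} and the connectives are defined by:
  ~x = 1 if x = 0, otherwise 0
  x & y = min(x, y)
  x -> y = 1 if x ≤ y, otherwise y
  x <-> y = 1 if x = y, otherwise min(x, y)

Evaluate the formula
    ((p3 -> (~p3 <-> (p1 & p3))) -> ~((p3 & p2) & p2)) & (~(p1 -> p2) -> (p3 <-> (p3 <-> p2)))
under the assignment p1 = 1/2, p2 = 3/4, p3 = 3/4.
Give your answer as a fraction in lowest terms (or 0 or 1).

~p3 = ~3/4 = 0
p1 & p3 = 1/2 & 3/4 = 1/2
~p3 <-> (p1 & p3) = 0 <-> 1/2 = 0
p3 -> (~p3 <-> (p1 & p3)) = 3/4 -> 0 = 0
p3 & p2 = 3/4 & 3/4 = 3/4
(p3 & p2) & p2 = 3/4 & 3/4 = 3/4
~((p3 & p2) & p2) = ~3/4 = 0
(p3 -> (~p3 <-> (p1 & p3))) -> ~((p3 & p2) & p2) = 0 -> 0 = 1
p1 -> p2 = 1/2 -> 3/4 = 1
~(p1 -> p2) = ~1 = 0
p3 <-> p2 = 3/4 <-> 3/4 = 1
p3 <-> (p3 <-> p2) = 3/4 <-> 1 = 3/4
~(p1 -> p2) -> (p3 <-> (p3 <-> p2)) = 0 -> 3/4 = 1
((p3 -> (~p3 <-> (p1 & p3))) -> ~((p3 & p2) & p2)) & (~(p1 -> p2) -> (p3 <-> (p3 <-> p2))) = 1 & 1 = 1

1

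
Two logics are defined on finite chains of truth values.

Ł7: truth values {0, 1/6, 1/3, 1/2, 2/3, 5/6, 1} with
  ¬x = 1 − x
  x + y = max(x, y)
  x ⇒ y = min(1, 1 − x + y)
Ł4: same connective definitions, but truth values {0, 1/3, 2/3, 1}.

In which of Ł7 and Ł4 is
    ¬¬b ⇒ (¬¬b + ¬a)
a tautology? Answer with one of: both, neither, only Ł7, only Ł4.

both

In Ł7: every assignment gives 1 — tautology.
In Ł4: every assignment gives 1 — tautology.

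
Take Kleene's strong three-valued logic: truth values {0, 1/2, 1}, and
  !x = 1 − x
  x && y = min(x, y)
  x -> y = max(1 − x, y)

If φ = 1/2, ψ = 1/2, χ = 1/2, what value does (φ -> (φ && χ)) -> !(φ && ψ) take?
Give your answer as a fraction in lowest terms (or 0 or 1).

φ && χ = 1/2 && 1/2 = 1/2
φ -> (φ && χ) = 1/2 -> 1/2 = 1/2
φ && ψ = 1/2 && 1/2 = 1/2
!(φ && ψ) = !1/2 = 1/2
(φ -> (φ && χ)) -> !(φ && ψ) = 1/2 -> 1/2 = 1/2

1/2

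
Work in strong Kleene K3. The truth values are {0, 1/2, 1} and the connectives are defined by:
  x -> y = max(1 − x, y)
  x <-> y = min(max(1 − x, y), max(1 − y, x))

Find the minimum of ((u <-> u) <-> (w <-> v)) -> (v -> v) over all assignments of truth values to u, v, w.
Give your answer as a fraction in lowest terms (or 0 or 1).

Take u = 0, v = 1/2, w = 0:
u <-> u = 0 <-> 0 = 1
w <-> v = 0 <-> 1/2 = 1/2
(u <-> u) <-> (w <-> v) = 1 <-> 1/2 = 1/2
v -> v = 1/2 -> 1/2 = 1/2
((u <-> u) <-> (w <-> v)) -> (v -> v) = 1/2 -> 1/2 = 1/2
No assignment yields a value below 1/2, so this is the minimum.

1/2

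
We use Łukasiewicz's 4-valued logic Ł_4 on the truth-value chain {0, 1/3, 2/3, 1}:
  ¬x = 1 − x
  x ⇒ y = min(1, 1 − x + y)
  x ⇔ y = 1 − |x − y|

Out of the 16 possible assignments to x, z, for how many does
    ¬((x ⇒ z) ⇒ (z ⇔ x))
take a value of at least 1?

x = 0, z = 0 ↦ 0  <
x = 0, z = 1/3 ↦ 1/3  <
x = 0, z = 2/3 ↦ 2/3  <
x = 0, z = 1 ↦ 1  ≥
x = 1/3, z = 0 ↦ 0  <
x = 1/3, z = 1/3 ↦ 0  <
x = 1/3, z = 2/3 ↦ 1/3  <
x = 1/3, z = 1 ↦ 2/3  <
x = 2/3, z = 0 ↦ 0  <
x = 2/3, z = 1/3 ↦ 0  <
x = 2/3, z = 2/3 ↦ 0  <
x = 2/3, z = 1 ↦ 1/3  <
x = 1, z = 0 ↦ 0  <
x = 1, z = 1/3 ↦ 0  <
x = 1, z = 2/3 ↦ 0  <
x = 1, z = 1 ↦ 0  <
So 1 of the 16 assignments meets the threshold.

1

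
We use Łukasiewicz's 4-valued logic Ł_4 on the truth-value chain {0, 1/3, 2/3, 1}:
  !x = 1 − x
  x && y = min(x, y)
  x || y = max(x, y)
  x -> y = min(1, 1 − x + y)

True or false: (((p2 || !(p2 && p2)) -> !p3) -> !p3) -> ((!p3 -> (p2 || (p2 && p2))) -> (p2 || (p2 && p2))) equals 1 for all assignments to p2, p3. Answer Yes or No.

No

Counterexample: take p2 = 0, p3 = 1/3.
p2 && p2 = 0 && 0 = 0
!(p2 && p2) = !0 = 1
p2 || !(p2 && p2) = 0 || 1 = 1
!p3 = !1/3 = 2/3
(p2 || !(p2 && p2)) -> !p3 = 1 -> 2/3 = 2/3
!p3 = !1/3 = 2/3
((p2 || !(p2 && p2)) -> !p3) -> !p3 = 2/3 -> 2/3 = 1
!p3 = !1/3 = 2/3
p2 && p2 = 0 && 0 = 0
p2 || (p2 && p2) = 0 || 0 = 0
!p3 -> (p2 || (p2 && p2)) = 2/3 -> 0 = 1/3
p2 && p2 = 0 && 0 = 0
p2 || (p2 && p2) = 0 || 0 = 0
(!p3 -> (p2 || (p2 && p2))) -> (p2 || (p2 && p2)) = 1/3 -> 0 = 2/3
(((p2 || !(p2 && p2)) -> !p3) -> !p3) -> ((!p3 -> (p2 || (p2 && p2))) -> (p2 || (p2 && p2))) = 1 -> 2/3 = 2/3
This gives 2/3 ≠ 1.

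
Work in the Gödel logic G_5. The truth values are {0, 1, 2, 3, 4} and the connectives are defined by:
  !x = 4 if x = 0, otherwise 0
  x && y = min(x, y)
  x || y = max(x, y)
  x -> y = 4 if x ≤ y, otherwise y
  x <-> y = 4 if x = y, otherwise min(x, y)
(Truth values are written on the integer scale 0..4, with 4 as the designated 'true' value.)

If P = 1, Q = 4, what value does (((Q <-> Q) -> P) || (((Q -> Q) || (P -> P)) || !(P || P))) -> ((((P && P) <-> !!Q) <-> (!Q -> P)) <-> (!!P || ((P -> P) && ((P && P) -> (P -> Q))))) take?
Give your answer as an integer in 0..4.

Q <-> Q = 4 <-> 4 = 4
(Q <-> Q) -> P = 4 -> 1 = 1
Q -> Q = 4 -> 4 = 4
P -> P = 1 -> 1 = 4
(Q -> Q) || (P -> P) = 4 || 4 = 4
P || P = 1 || 1 = 1
!(P || P) = !1 = 0
((Q -> Q) || (P -> P)) || !(P || P) = 4 || 0 = 4
((Q <-> Q) -> P) || (((Q -> Q) || (P -> P)) || !(P || P)) = 1 || 4 = 4
P && P = 1 && 1 = 1
!Q = !4 = 0
!!Q = !0 = 4
(P && P) <-> !!Q = 1 <-> 4 = 1
!Q = !4 = 0
!Q -> P = 0 -> 1 = 4
((P && P) <-> !!Q) <-> (!Q -> P) = 1 <-> 4 = 1
!P = !1 = 0
!!P = !0 = 4
P -> P = 1 -> 1 = 4
P && P = 1 && 1 = 1
P -> Q = 1 -> 4 = 4
(P && P) -> (P -> Q) = 1 -> 4 = 4
(P -> P) && ((P && P) -> (P -> Q)) = 4 && 4 = 4
!!P || ((P -> P) && ((P && P) -> (P -> Q))) = 4 || 4 = 4
(((P && P) <-> !!Q) <-> (!Q -> P)) <-> (!!P || ((P -> P) && ((P && P) -> (P -> Q)))) = 1 <-> 4 = 1
(((Q <-> Q) -> P) || (((Q -> Q) || (P -> P)) || !(P || P))) -> ((((P && P) <-> !!Q) <-> (!Q -> P)) <-> (!!P || ((P -> P) && ((P && P) -> (P -> Q))))) = 4 -> 1 = 1

1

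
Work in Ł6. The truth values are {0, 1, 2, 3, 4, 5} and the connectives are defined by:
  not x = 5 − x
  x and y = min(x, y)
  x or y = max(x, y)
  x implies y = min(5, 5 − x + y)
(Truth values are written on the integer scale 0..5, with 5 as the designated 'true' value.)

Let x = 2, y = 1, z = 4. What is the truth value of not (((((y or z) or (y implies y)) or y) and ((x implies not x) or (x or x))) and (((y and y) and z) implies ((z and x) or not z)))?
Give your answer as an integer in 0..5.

0

y or z = 1 or 4 = 4
y implies y = 1 implies 1 = 5
(y or z) or (y implies y) = 4 or 5 = 5
((y or z) or (y implies y)) or y = 5 or 1 = 5
not x = not 2 = 3
x implies not x = 2 implies 3 = 5
x or x = 2 or 2 = 2
(x implies not x) or (x or x) = 5 or 2 = 5
(((y or z) or (y implies y)) or y) and ((x implies not x) or (x or x)) = 5 and 5 = 5
y and y = 1 and 1 = 1
(y and y) and z = 1 and 4 = 1
z and x = 4 and 2 = 2
not z = not 4 = 1
(z and x) or not z = 2 or 1 = 2
((y and y) and z) implies ((z and x) or not z) = 1 implies 2 = 5
((((y or z) or (y implies y)) or y) and ((x implies not x) or (x or x))) and (((y and y) and z) implies ((z and x) or not z)) = 5 and 5 = 5
not (((((y or z) or (y implies y)) or y) and ((x implies not x) or (x or x))) and (((y and y) and z) implies ((z and x) or not z))) = not 5 = 0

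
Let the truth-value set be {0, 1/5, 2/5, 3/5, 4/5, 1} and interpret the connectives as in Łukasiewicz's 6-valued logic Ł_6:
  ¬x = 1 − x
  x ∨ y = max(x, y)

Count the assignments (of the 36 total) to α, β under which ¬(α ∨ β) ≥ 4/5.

4

value 1: 1 assignment (counts)
value 4/5: 3 assignments (counts)
value 3/5: 5 assignments
value 2/5: 7 assignments
value 1/5: 9 assignments
value 0: 11 assignments
So 4 of the 36 assignments meet the threshold.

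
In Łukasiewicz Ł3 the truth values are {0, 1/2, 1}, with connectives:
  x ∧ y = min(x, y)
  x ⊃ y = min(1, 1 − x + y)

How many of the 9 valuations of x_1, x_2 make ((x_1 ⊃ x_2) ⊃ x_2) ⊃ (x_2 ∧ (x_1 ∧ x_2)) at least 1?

x_1 = 0, x_2 = 0 ↦ 1  ≥
x_1 = 0, x_2 = 1/2 ↦ 1/2  <
x_1 = 0, x_2 = 1 ↦ 0  <
x_1 = 1/2, x_2 = 0 ↦ 1/2  <
x_1 = 1/2, x_2 = 1/2 ↦ 1  ≥
x_1 = 1/2, x_2 = 1 ↦ 1/2  <
x_1 = 1, x_2 = 0 ↦ 0  <
x_1 = 1, x_2 = 1/2 ↦ 1/2  <
x_1 = 1, x_2 = 1 ↦ 1  ≥
So 3 of the 9 assignments meet the threshold.

3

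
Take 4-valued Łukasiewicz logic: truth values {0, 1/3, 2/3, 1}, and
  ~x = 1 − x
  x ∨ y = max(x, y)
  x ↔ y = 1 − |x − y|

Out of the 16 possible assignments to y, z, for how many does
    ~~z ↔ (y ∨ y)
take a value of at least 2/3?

y = 0, z = 0 ↦ 1  ≥
y = 0, z = 1/3 ↦ 2/3  ≥
y = 0, z = 2/3 ↦ 1/3  <
y = 0, z = 1 ↦ 0  <
y = 1/3, z = 0 ↦ 2/3  ≥
y = 1/3, z = 1/3 ↦ 1  ≥
y = 1/3, z = 2/3 ↦ 2/3  ≥
y = 1/3, z = 1 ↦ 1/3  <
y = 2/3, z = 0 ↦ 1/3  <
y = 2/3, z = 1/3 ↦ 2/3  ≥
y = 2/3, z = 2/3 ↦ 1  ≥
y = 2/3, z = 1 ↦ 2/3  ≥
y = 1, z = 0 ↦ 0  <
y = 1, z = 1/3 ↦ 1/3  <
y = 1, z = 2/3 ↦ 2/3  ≥
y = 1, z = 1 ↦ 1  ≥
So 10 of the 16 assignments meet the threshold.

10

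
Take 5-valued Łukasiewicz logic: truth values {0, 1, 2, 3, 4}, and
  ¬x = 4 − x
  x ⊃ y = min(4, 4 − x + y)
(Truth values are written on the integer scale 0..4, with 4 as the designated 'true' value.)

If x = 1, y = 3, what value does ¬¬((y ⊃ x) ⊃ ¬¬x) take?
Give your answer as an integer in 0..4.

y ⊃ x = 3 ⊃ 1 = 2
¬x = ¬1 = 3
¬¬x = ¬3 = 1
(y ⊃ x) ⊃ ¬¬x = 2 ⊃ 1 = 3
¬((y ⊃ x) ⊃ ¬¬x) = ¬3 = 1
¬¬((y ⊃ x) ⊃ ¬¬x) = ¬1 = 3

3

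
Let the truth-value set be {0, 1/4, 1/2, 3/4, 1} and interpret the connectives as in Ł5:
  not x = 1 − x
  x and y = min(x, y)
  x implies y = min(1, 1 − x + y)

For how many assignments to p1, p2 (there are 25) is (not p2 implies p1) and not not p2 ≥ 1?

value 1: 5 assignments (counts)
value 3/4: 5 assignments
value 1/2: 5 assignments
value 1/4: 5 assignments
value 0: 5 assignments
So 5 of the 25 assignments meet the threshold.

5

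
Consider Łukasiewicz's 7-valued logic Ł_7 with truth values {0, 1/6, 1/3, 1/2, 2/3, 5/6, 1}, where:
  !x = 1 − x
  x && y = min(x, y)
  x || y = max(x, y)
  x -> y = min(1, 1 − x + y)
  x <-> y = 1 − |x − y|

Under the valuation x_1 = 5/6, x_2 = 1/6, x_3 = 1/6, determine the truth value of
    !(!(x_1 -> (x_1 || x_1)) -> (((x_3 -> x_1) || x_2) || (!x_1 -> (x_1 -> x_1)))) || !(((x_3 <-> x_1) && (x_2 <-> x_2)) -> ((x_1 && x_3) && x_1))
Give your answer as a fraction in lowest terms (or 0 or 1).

x_1 || x_1 = 5/6 || 5/6 = 5/6
x_1 -> (x_1 || x_1) = 5/6 -> 5/6 = 1
!(x_1 -> (x_1 || x_1)) = !1 = 0
x_3 -> x_1 = 1/6 -> 5/6 = 1
(x_3 -> x_1) || x_2 = 1 || 1/6 = 1
!x_1 = !5/6 = 1/6
x_1 -> x_1 = 5/6 -> 5/6 = 1
!x_1 -> (x_1 -> x_1) = 1/6 -> 1 = 1
((x_3 -> x_1) || x_2) || (!x_1 -> (x_1 -> x_1)) = 1 || 1 = 1
!(x_1 -> (x_1 || x_1)) -> (((x_3 -> x_1) || x_2) || (!x_1 -> (x_1 -> x_1))) = 0 -> 1 = 1
!(!(x_1 -> (x_1 || x_1)) -> (((x_3 -> x_1) || x_2) || (!x_1 -> (x_1 -> x_1)))) = !1 = 0
x_3 <-> x_1 = 1/6 <-> 5/6 = 1/3
x_2 <-> x_2 = 1/6 <-> 1/6 = 1
(x_3 <-> x_1) && (x_2 <-> x_2) = 1/3 && 1 = 1/3
x_1 && x_3 = 5/6 && 1/6 = 1/6
(x_1 && x_3) && x_1 = 1/6 && 5/6 = 1/6
((x_3 <-> x_1) && (x_2 <-> x_2)) -> ((x_1 && x_3) && x_1) = 1/3 -> 1/6 = 5/6
!(((x_3 <-> x_1) && (x_2 <-> x_2)) -> ((x_1 && x_3) && x_1)) = !5/6 = 1/6
!(!(x_1 -> (x_1 || x_1)) -> (((x_3 -> x_1) || x_2) || (!x_1 -> (x_1 -> x_1)))) || !(((x_3 <-> x_1) && (x_2 <-> x_2)) -> ((x_1 && x_3) && x_1)) = 0 || 1/6 = 1/6

1/6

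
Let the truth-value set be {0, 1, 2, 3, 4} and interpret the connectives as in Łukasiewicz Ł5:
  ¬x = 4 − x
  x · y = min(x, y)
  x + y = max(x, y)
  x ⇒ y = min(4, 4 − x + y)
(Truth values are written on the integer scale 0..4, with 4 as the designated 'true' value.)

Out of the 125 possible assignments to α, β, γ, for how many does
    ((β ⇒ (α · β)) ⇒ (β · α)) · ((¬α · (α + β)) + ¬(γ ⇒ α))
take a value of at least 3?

20

value 4: 5 assignments (counts)
value 3: 15 assignments (counts)
value 2: 25 assignments
value 1: 35 assignments
value 0: 45 assignments
So 20 of the 125 assignments meet the threshold.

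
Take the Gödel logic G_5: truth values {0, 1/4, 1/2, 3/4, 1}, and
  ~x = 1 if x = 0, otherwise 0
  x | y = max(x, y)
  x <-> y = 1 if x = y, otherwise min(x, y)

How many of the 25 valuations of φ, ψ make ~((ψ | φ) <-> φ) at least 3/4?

value 1: 4 assignments (counts)
value 0: 21 assignments
So 4 of the 25 assignments meet the threshold.

4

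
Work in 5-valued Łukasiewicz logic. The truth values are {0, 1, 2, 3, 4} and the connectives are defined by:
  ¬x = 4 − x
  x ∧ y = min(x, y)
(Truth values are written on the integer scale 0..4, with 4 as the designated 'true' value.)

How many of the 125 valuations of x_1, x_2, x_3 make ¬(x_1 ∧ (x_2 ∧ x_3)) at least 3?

value 4: 61 assignments (counts)
value 3: 37 assignments (counts)
value 2: 19 assignments
value 1: 7 assignments
value 0: 1 assignment
So 98 of the 125 assignments meet the threshold.

98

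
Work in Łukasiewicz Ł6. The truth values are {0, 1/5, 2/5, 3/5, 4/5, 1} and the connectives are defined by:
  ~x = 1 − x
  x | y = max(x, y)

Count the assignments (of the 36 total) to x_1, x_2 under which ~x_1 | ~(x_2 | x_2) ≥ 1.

value 1: 11 assignments (counts)
value 4/5: 9 assignments
value 3/5: 7 assignments
value 2/5: 5 assignments
value 1/5: 3 assignments
value 0: 1 assignment
So 11 of the 36 assignments meet the threshold.

11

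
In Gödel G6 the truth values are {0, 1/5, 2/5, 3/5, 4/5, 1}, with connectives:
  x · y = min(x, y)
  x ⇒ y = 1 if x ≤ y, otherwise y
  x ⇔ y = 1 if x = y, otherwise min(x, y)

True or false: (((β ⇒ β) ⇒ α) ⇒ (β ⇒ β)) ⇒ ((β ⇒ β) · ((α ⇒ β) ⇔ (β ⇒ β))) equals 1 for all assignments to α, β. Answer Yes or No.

Counterexample: take α = 1/5, β = 0.
β ⇒ β = 0 ⇒ 0 = 1
(β ⇒ β) ⇒ α = 1 ⇒ 1/5 = 1/5
β ⇒ β = 0 ⇒ 0 = 1
((β ⇒ β) ⇒ α) ⇒ (β ⇒ β) = 1/5 ⇒ 1 = 1
β ⇒ β = 0 ⇒ 0 = 1
α ⇒ β = 1/5 ⇒ 0 = 0
β ⇒ β = 0 ⇒ 0 = 1
(α ⇒ β) ⇔ (β ⇒ β) = 0 ⇔ 1 = 0
(β ⇒ β) · ((α ⇒ β) ⇔ (β ⇒ β)) = 1 · 0 = 0
(((β ⇒ β) ⇒ α) ⇒ (β ⇒ β)) ⇒ ((β ⇒ β) · ((α ⇒ β) ⇔ (β ⇒ β))) = 1 ⇒ 0 = 0
This gives 0 ≠ 1.

No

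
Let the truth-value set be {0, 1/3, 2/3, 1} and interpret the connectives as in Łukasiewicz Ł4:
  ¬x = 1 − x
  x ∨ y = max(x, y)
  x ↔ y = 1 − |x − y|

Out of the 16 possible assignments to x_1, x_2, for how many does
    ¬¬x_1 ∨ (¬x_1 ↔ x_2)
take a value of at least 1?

x_1 = 0, x_2 = 0 ↦ 0  <
x_1 = 0, x_2 = 1/3 ↦ 1/3  <
x_1 = 0, x_2 = 2/3 ↦ 2/3  <
x_1 = 0, x_2 = 1 ↦ 1  ≥
x_1 = 1/3, x_2 = 0 ↦ 1/3  <
x_1 = 1/3, x_2 = 1/3 ↦ 2/3  <
x_1 = 1/3, x_2 = 2/3 ↦ 1  ≥
x_1 = 1/3, x_2 = 1 ↦ 2/3  <
x_1 = 2/3, x_2 = 0 ↦ 2/3  <
x_1 = 2/3, x_2 = 1/3 ↦ 1  ≥
x_1 = 2/3, x_2 = 2/3 ↦ 2/3  <
x_1 = 2/3, x_2 = 1 ↦ 2/3  <
x_1 = 1, x_2 = 0 ↦ 1  ≥
x_1 = 1, x_2 = 1/3 ↦ 1  ≥
x_1 = 1, x_2 = 2/3 ↦ 1  ≥
x_1 = 1, x_2 = 1 ↦ 1  ≥
So 7 of the 16 assignments meet the threshold.

7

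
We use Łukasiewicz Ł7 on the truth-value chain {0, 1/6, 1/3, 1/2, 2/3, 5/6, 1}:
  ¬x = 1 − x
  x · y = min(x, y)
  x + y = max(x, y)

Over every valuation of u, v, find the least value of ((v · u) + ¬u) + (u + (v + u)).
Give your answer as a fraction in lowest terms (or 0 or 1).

Take u = 1/2, v = 0:
v · u = 0 · 1/2 = 0
¬u = ¬1/2 = 1/2
(v · u) + ¬u = 0 + 1/2 = 1/2
v + u = 0 + 1/2 = 1/2
u + (v + u) = 1/2 + 1/2 = 1/2
((v · u) + ¬u) + (u + (v + u)) = 1/2 + 1/2 = 1/2
No assignment yields a value below 1/2, so this is the minimum.

1/2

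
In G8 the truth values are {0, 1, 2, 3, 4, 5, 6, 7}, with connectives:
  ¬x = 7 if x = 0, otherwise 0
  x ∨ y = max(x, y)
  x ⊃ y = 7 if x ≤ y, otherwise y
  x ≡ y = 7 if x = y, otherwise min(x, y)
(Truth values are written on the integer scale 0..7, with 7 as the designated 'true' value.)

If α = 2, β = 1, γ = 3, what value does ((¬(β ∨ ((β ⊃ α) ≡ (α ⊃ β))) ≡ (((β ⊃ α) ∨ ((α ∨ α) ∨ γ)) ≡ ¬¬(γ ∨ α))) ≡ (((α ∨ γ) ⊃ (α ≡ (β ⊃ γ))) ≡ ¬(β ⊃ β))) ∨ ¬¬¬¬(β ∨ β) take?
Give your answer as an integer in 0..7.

7

β ⊃ α = 1 ⊃ 2 = 7
α ⊃ β = 2 ⊃ 1 = 1
(β ⊃ α) ≡ (α ⊃ β) = 7 ≡ 1 = 1
β ∨ ((β ⊃ α) ≡ (α ⊃ β)) = 1 ∨ 1 = 1
¬(β ∨ ((β ⊃ α) ≡ (α ⊃ β))) = ¬1 = 0
β ⊃ α = 1 ⊃ 2 = 7
α ∨ α = 2 ∨ 2 = 2
(α ∨ α) ∨ γ = 2 ∨ 3 = 3
(β ⊃ α) ∨ ((α ∨ α) ∨ γ) = 7 ∨ 3 = 7
γ ∨ α = 3 ∨ 2 = 3
¬(γ ∨ α) = ¬3 = 0
¬¬(γ ∨ α) = ¬0 = 7
((β ⊃ α) ∨ ((α ∨ α) ∨ γ)) ≡ ¬¬(γ ∨ α) = 7 ≡ 7 = 7
¬(β ∨ ((β ⊃ α) ≡ (α ⊃ β))) ≡ (((β ⊃ α) ∨ ((α ∨ α) ∨ γ)) ≡ ¬¬(γ ∨ α)) = 0 ≡ 7 = 0
α ∨ γ = 2 ∨ 3 = 3
β ⊃ γ = 1 ⊃ 3 = 7
α ≡ (β ⊃ γ) = 2 ≡ 7 = 2
(α ∨ γ) ⊃ (α ≡ (β ⊃ γ)) = 3 ⊃ 2 = 2
β ⊃ β = 1 ⊃ 1 = 7
¬(β ⊃ β) = ¬7 = 0
((α ∨ γ) ⊃ (α ≡ (β ⊃ γ))) ≡ ¬(β ⊃ β) = 2 ≡ 0 = 0
(¬(β ∨ ((β ⊃ α) ≡ (α ⊃ β))) ≡ (((β ⊃ α) ∨ ((α ∨ α) ∨ γ)) ≡ ¬¬(γ ∨ α))) ≡ (((α ∨ γ) ⊃ (α ≡ (β ⊃ γ))) ≡ ¬(β ⊃ β)) = 0 ≡ 0 = 7
β ∨ β = 1 ∨ 1 = 1
¬(β ∨ β) = ¬1 = 0
¬¬(β ∨ β) = ¬0 = 7
¬¬¬(β ∨ β) = ¬7 = 0
¬¬¬¬(β ∨ β) = ¬0 = 7
((¬(β ∨ ((β ⊃ α) ≡ (α ⊃ β))) ≡ (((β ⊃ α) ∨ ((α ∨ α) ∨ γ)) ≡ ¬¬(γ ∨ α))) ≡ (((α ∨ γ) ⊃ (α ≡ (β ⊃ γ))) ≡ ¬(β ⊃ β))) ∨ ¬¬¬¬(β ∨ β) = 7 ∨ 7 = 7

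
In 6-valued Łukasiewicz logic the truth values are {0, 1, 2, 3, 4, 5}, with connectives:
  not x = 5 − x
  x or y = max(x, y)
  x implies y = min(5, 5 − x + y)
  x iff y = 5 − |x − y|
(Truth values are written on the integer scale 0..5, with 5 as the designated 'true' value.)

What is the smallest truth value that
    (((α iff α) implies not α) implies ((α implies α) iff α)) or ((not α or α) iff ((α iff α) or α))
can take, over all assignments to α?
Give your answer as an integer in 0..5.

Take α = 1:
α iff α = 1 iff 1 = 5
not α = not 1 = 4
(α iff α) implies not α = 5 implies 4 = 4
α implies α = 1 implies 1 = 5
(α implies α) iff α = 5 iff 1 = 1
((α iff α) implies not α) implies ((α implies α) iff α) = 4 implies 1 = 2
not α = not 1 = 4
not α or α = 4 or 1 = 4
α iff α = 1 iff 1 = 5
(α iff α) or α = 5 or 1 = 5
(not α or α) iff ((α iff α) or α) = 4 iff 5 = 4
(((α iff α) implies not α) implies ((α implies α) iff α)) or ((not α or α) iff ((α iff α) or α)) = 2 or 4 = 4
No assignment yields a value below 4, so this is the minimum.

4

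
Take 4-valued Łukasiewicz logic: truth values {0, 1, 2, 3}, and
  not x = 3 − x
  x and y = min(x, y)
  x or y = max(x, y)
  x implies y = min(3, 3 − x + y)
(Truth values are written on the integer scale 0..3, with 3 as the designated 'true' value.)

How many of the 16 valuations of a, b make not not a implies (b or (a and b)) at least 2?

a = 0, b = 0 ↦ 3  ≥
a = 0, b = 1 ↦ 3  ≥
a = 0, b = 2 ↦ 3  ≥
a = 0, b = 3 ↦ 3  ≥
a = 1, b = 0 ↦ 2  ≥
a = 1, b = 1 ↦ 3  ≥
a = 1, b = 2 ↦ 3  ≥
a = 1, b = 3 ↦ 3  ≥
a = 2, b = 0 ↦ 1  <
a = 2, b = 1 ↦ 2  ≥
a = 2, b = 2 ↦ 3  ≥
a = 2, b = 3 ↦ 3  ≥
a = 3, b = 0 ↦ 0  <
a = 3, b = 1 ↦ 1  <
a = 3, b = 2 ↦ 2  ≥
a = 3, b = 3 ↦ 3  ≥
So 13 of the 16 assignments meet the threshold.

13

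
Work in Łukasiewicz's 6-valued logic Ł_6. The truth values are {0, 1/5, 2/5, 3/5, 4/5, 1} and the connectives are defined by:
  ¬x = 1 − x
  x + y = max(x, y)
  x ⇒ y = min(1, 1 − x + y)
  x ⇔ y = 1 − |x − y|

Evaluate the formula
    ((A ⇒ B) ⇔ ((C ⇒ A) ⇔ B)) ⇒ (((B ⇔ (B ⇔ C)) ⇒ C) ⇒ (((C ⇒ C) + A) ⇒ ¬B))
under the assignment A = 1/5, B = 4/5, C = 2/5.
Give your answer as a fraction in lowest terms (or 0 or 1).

3/5

A ⇒ B = 1/5 ⇒ 4/5 = 1
C ⇒ A = 2/5 ⇒ 1/5 = 4/5
(C ⇒ A) ⇔ B = 4/5 ⇔ 4/5 = 1
(A ⇒ B) ⇔ ((C ⇒ A) ⇔ B) = 1 ⇔ 1 = 1
B ⇔ C = 4/5 ⇔ 2/5 = 3/5
B ⇔ (B ⇔ C) = 4/5 ⇔ 3/5 = 4/5
(B ⇔ (B ⇔ C)) ⇒ C = 4/5 ⇒ 2/5 = 3/5
C ⇒ C = 2/5 ⇒ 2/5 = 1
(C ⇒ C) + A = 1 + 1/5 = 1
¬B = ¬4/5 = 1/5
((C ⇒ C) + A) ⇒ ¬B = 1 ⇒ 1/5 = 1/5
((B ⇔ (B ⇔ C)) ⇒ C) ⇒ (((C ⇒ C) + A) ⇒ ¬B) = 3/5 ⇒ 1/5 = 3/5
((A ⇒ B) ⇔ ((C ⇒ A) ⇔ B)) ⇒ (((B ⇔ (B ⇔ C)) ⇒ C) ⇒ (((C ⇒ C) + A) ⇒ ¬B)) = 1 ⇒ 3/5 = 3/5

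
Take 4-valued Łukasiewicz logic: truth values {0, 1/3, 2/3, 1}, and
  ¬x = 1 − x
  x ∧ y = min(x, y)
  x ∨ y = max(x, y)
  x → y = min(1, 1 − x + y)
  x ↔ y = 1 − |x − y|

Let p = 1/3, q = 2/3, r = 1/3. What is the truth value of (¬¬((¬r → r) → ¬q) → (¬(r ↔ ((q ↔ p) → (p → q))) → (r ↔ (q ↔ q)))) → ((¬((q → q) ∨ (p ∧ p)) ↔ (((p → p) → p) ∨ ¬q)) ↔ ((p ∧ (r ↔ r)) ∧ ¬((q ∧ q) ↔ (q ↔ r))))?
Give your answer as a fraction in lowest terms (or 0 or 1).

1/3

¬r = ¬1/3 = 2/3
¬r → r = 2/3 → 1/3 = 2/3
¬q = ¬2/3 = 1/3
(¬r → r) → ¬q = 2/3 → 1/3 = 2/3
¬((¬r → r) → ¬q) = ¬2/3 = 1/3
¬¬((¬r → r) → ¬q) = ¬1/3 = 2/3
q ↔ p = 2/3 ↔ 1/3 = 2/3
p → q = 1/3 → 2/3 = 1
(q ↔ p) → (p → q) = 2/3 → 1 = 1
r ↔ ((q ↔ p) → (p → q)) = 1/3 ↔ 1 = 1/3
¬(r ↔ ((q ↔ p) → (p → q))) = ¬1/3 = 2/3
q ↔ q = 2/3 ↔ 2/3 = 1
r ↔ (q ↔ q) = 1/3 ↔ 1 = 1/3
¬(r ↔ ((q ↔ p) → (p → q))) → (r ↔ (q ↔ q)) = 2/3 → 1/3 = 2/3
¬¬((¬r → r) → ¬q) → (¬(r ↔ ((q ↔ p) → (p → q))) → (r ↔ (q ↔ q))) = 2/3 → 2/3 = 1
q → q = 2/3 → 2/3 = 1
p ∧ p = 1/3 ∧ 1/3 = 1/3
(q → q) ∨ (p ∧ p) = 1 ∨ 1/3 = 1
¬((q → q) ∨ (p ∧ p)) = ¬1 = 0
p → p = 1/3 → 1/3 = 1
(p → p) → p = 1 → 1/3 = 1/3
¬q = ¬2/3 = 1/3
((p → p) → p) ∨ ¬q = 1/3 ∨ 1/3 = 1/3
¬((q → q) ∨ (p ∧ p)) ↔ (((p → p) → p) ∨ ¬q) = 0 ↔ 1/3 = 2/3
r ↔ r = 1/3 ↔ 1/3 = 1
p ∧ (r ↔ r) = 1/3 ∧ 1 = 1/3
q ∧ q = 2/3 ∧ 2/3 = 2/3
q ↔ r = 2/3 ↔ 1/3 = 2/3
(q ∧ q) ↔ (q ↔ r) = 2/3 ↔ 2/3 = 1
¬((q ∧ q) ↔ (q ↔ r)) = ¬1 = 0
(p ∧ (r ↔ r)) ∧ ¬((q ∧ q) ↔ (q ↔ r)) = 1/3 ∧ 0 = 0
(¬((q → q) ∨ (p ∧ p)) ↔ (((p → p) → p) ∨ ¬q)) ↔ ((p ∧ (r ↔ r)) ∧ ¬((q ∧ q) ↔ (q ↔ r))) = 2/3 ↔ 0 = 1/3
(¬¬((¬r → r) → ¬q) → (¬(r ↔ ((q ↔ p) → (p → q))) → (r ↔ (q ↔ q)))) → ((¬((q → q) ∨ (p ∧ p)) ↔ (((p → p) → p) ∨ ¬q)) ↔ ((p ∧ (r ↔ r)) ∧ ¬((q ∧ q) ↔ (q ↔ r)))) = 1 → 1/3 = 1/3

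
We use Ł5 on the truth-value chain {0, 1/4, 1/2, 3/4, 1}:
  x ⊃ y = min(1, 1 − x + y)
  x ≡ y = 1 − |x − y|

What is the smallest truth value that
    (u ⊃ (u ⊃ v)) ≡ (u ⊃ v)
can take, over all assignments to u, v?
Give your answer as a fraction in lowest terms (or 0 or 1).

1/2

Take u = 1/2, v = 0:
u ⊃ v = 1/2 ⊃ 0 = 1/2
u ⊃ (u ⊃ v) = 1/2 ⊃ 1/2 = 1
u ⊃ v = 1/2 ⊃ 0 = 1/2
(u ⊃ (u ⊃ v)) ≡ (u ⊃ v) = 1 ≡ 1/2 = 1/2
No assignment yields a value below 1/2, so this is the minimum.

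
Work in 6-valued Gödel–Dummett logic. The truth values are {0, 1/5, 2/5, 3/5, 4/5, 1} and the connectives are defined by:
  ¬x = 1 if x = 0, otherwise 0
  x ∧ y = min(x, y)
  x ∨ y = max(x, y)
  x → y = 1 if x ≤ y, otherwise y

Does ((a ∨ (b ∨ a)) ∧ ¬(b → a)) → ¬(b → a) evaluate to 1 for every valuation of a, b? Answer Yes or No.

At a = 4/5, b = 0, for instance:
b ∨ a = 0 ∨ 4/5 = 4/5
a ∨ (b ∨ a) = 4/5 ∨ 4/5 = 4/5
b → a = 0 → 4/5 = 1
¬(b → a) = ¬1 = 0
(a ∨ (b ∨ a)) ∧ ¬(b → a) = 4/5 ∧ 0 = 0
((a ∨ (b ∨ a)) ∧ ¬(b → a)) → ¬(b → a) = 0 → 0 = 1
and checking the remaining 35 assignments likewise gives ≥ 1 in every case.

Yes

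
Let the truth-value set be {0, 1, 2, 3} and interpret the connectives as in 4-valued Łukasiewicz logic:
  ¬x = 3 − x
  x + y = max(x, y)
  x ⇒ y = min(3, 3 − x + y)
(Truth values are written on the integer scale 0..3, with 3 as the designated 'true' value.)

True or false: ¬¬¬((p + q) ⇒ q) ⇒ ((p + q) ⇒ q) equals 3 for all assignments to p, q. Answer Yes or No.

No

Counterexample: take p = 2, q = 0.
p + q = 2 + 0 = 2
(p + q) ⇒ q = 2 ⇒ 0 = 1
¬((p + q) ⇒ q) = ¬1 = 2
¬¬((p + q) ⇒ q) = ¬2 = 1
¬¬¬((p + q) ⇒ q) = ¬1 = 2
p + q = 2 + 0 = 2
(p + q) ⇒ q = 2 ⇒ 0 = 1
¬¬¬((p + q) ⇒ q) ⇒ ((p + q) ⇒ q) = 2 ⇒ 1 = 2
This gives 2 ≠ 3.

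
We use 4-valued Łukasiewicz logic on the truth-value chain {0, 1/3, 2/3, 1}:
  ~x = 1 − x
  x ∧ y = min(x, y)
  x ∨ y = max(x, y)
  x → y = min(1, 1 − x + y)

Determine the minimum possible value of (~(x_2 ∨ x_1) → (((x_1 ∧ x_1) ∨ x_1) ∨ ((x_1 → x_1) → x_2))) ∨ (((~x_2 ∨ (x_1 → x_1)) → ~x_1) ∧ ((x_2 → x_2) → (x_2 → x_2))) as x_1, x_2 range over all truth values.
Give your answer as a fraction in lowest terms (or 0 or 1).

2/3

Take x_1 = 1/3, x_2 = 0:
x_2 ∨ x_1 = 0 ∨ 1/3 = 1/3
~(x_2 ∨ x_1) = ~1/3 = 2/3
x_1 ∧ x_1 = 1/3 ∧ 1/3 = 1/3
(x_1 ∧ x_1) ∨ x_1 = 1/3 ∨ 1/3 = 1/3
x_1 → x_1 = 1/3 → 1/3 = 1
(x_1 → x_1) → x_2 = 1 → 0 = 0
((x_1 ∧ x_1) ∨ x_1) ∨ ((x_1 → x_1) → x_2) = 1/3 ∨ 0 = 1/3
~(x_2 ∨ x_1) → (((x_1 ∧ x_1) ∨ x_1) ∨ ((x_1 → x_1) → x_2)) = 2/3 → 1/3 = 2/3
~x_2 = ~0 = 1
x_1 → x_1 = 1/3 → 1/3 = 1
~x_2 ∨ (x_1 → x_1) = 1 ∨ 1 = 1
~x_1 = ~1/3 = 2/3
(~x_2 ∨ (x_1 → x_1)) → ~x_1 = 1 → 2/3 = 2/3
x_2 → x_2 = 0 → 0 = 1
x_2 → x_2 = 0 → 0 = 1
(x_2 → x_2) → (x_2 → x_2) = 1 → 1 = 1
((~x_2 ∨ (x_1 → x_1)) → ~x_1) ∧ ((x_2 → x_2) → (x_2 → x_2)) = 2/3 ∧ 1 = 2/3
(~(x_2 ∨ x_1) → (((x_1 ∧ x_1) ∨ x_1) ∨ ((x_1 → x_1) → x_2))) ∨ (((~x_2 ∨ (x_1 → x_1)) → ~x_1) ∧ ((x_2 → x_2) → (x_2 → x_2))) = 2/3 ∨ 2/3 = 2/3
No assignment yields a value below 2/3, so this is the minimum.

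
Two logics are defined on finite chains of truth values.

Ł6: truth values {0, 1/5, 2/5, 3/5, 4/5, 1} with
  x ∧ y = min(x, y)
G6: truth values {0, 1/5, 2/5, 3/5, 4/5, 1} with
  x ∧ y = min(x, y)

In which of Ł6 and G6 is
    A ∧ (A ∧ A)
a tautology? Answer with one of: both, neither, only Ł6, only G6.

In Ł6: at A = 0 the value is 0 — not a tautology.
In G6: at A = 0 the value is 0 — not a tautology.

neither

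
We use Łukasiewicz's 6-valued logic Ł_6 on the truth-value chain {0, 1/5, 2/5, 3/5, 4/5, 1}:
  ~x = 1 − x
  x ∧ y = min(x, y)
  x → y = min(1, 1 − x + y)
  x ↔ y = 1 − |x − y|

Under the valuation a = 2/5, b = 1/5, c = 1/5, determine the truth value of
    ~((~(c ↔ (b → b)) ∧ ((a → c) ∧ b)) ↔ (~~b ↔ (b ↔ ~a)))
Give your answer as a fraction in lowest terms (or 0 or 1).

b → b = 1/5 → 1/5 = 1
c ↔ (b → b) = 1/5 ↔ 1 = 1/5
~(c ↔ (b → b)) = ~1/5 = 4/5
a → c = 2/5 → 1/5 = 4/5
(a → c) ∧ b = 4/5 ∧ 1/5 = 1/5
~(c ↔ (b → b)) ∧ ((a → c) ∧ b) = 4/5 ∧ 1/5 = 1/5
~b = ~1/5 = 4/5
~~b = ~4/5 = 1/5
~a = ~2/5 = 3/5
b ↔ ~a = 1/5 ↔ 3/5 = 3/5
~~b ↔ (b ↔ ~a) = 1/5 ↔ 3/5 = 3/5
(~(c ↔ (b → b)) ∧ ((a → c) ∧ b)) ↔ (~~b ↔ (b ↔ ~a)) = 1/5 ↔ 3/5 = 3/5
~((~(c ↔ (b → b)) ∧ ((a → c) ∧ b)) ↔ (~~b ↔ (b ↔ ~a))) = ~3/5 = 2/5

2/5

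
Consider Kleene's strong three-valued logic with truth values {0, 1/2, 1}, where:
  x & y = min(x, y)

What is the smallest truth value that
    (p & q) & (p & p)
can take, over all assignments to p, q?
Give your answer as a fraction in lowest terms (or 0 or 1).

0

Take p = 0, q = 0:
p & q = 0 & 0 = 0
p & p = 0 & 0 = 0
(p & q) & (p & p) = 0 & 0 = 0
No assignment yields a value below 0, so this is the minimum.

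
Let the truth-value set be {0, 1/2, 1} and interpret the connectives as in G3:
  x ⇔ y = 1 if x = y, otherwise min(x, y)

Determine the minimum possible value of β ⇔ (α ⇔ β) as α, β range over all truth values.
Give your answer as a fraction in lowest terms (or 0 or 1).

0

Take α = 0, β = 0:
α ⇔ β = 0 ⇔ 0 = 1
β ⇔ (α ⇔ β) = 0 ⇔ 1 = 0
No assignment yields a value below 0, so this is the minimum.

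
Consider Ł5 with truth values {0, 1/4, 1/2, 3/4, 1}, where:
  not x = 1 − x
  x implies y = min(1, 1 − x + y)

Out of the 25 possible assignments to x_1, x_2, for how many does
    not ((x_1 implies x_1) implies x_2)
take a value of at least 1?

value 1: 5 assignments (counts)
value 3/4: 5 assignments
value 1/2: 5 assignments
value 1/4: 5 assignments
value 0: 5 assignments
So 5 of the 25 assignments meet the threshold.

5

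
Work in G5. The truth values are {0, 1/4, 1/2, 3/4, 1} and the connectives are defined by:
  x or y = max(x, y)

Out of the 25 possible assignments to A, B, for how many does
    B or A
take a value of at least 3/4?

16

value 1: 9 assignments (counts)
value 3/4: 7 assignments (counts)
value 1/2: 5 assignments
value 1/4: 3 assignments
value 0: 1 assignment
So 16 of the 25 assignments meet the threshold.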